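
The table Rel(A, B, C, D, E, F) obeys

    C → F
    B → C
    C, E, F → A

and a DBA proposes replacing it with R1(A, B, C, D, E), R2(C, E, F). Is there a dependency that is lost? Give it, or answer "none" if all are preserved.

none

C → F lies within R2.
B → C lies within R1.
C, E, F → A: restricted closure across fragments reaches A.
Every dependency is enforceable on the fragments, so the decomposition is dependency-preserving.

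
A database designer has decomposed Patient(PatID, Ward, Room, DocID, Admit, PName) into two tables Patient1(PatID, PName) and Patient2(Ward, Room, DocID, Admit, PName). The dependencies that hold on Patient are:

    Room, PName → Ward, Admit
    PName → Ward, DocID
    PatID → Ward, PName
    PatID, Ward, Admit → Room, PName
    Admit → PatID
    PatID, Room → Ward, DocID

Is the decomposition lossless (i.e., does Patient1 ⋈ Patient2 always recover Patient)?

No

Common attributes: Patient1 ∩ Patient2 = {PName}.
Closure of {PName}: PName → Ward, DocID applies, adding Ward, DocID. So (PName)⁺ = {Ward, DocID, PName}.
The closure contains neither all of Patient1 = {PatID, PName} nor all of Patient2 = {Ward, Room, DocID, Admit, PName}, so the common attributes are not a superkey of either fragment. The join is lossy.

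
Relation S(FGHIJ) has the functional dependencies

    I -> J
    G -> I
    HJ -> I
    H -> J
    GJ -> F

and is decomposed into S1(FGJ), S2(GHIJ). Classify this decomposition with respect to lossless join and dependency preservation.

lossless and dependency-preserving

Lossless test: (GJ)⁺ = {FGIJ}, which contains all of one fragment — lossless.
Dependency preservation: every FD's attributes lie within a single fragment, so each can be enforced locally — preserved.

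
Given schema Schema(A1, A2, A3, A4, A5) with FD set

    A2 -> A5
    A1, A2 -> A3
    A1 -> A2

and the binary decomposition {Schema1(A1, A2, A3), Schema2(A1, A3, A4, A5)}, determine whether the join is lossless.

Common attributes: Schema1 ∩ Schema2 = {A1, A3}.
Closure of {A1, A3}: A1 → A2 applies, adding A2; A2 → A5 applies, adding A5. So (A1, A3)⁺ = {A1, A2, A3, A5}.
This closure contains every attribute of Schema1, so Schema1 ∩ Schema2 → Schema1. The join is lossless.

Yes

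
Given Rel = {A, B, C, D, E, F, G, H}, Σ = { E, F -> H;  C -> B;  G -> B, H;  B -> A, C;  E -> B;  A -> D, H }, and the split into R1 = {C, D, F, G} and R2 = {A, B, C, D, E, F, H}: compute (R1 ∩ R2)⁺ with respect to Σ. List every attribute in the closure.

A, B, C, D, F, H

R1 ∩ R2 = {C, D, F}.
C → B applies, adding B
B → A, C applies, adding A
A → D, H applies, adding H
Closure: {A, B, C, D, F, H}.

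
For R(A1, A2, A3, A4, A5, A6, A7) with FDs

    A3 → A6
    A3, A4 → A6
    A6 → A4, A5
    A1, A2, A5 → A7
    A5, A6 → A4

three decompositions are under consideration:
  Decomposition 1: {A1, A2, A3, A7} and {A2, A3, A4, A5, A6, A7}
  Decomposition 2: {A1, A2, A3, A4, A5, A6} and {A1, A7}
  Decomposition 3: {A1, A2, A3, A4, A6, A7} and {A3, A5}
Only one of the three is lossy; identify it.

Decomposition 1: common = {A2, A3, A7}, closure = {A2, A3, A4, A5, A6, A7} → lossless.
Decomposition 2: common = {A1}, closure = {A1} → lossy.
Decomposition 3: common = {A3}, closure = {A3, A4, A5, A6} → lossless.

Decomposition 2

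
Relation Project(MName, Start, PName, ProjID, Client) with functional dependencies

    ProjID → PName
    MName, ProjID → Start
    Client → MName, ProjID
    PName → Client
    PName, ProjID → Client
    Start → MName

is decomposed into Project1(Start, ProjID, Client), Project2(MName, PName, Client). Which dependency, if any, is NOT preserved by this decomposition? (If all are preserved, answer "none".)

Start → MName

Check Start → MName: no single fragment contains all of {MName, Start}, and the restricted closure of {Start} across the fragments never reaches {MName}.
ProjID → PName is preserved.
MName, ProjID → Start is preserved.
Client → MName, ProjID is preserved.
PName → Client is preserved.
PName, ProjID → Client is preserved.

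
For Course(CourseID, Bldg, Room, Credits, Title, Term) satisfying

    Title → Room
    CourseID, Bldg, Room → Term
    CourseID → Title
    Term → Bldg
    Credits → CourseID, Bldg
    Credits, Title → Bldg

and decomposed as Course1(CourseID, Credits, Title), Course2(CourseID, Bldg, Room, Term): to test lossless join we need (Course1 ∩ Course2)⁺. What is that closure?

Course1 ∩ Course2 = {CourseID}.
CourseID → Title applies, adding Title
Title → Room applies, adding Room
Closure: {CourseID, Room, Title}.

CourseID, Room, Title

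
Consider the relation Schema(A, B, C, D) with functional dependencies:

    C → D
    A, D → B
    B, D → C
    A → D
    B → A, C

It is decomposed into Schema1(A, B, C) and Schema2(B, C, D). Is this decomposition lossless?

Yes

Common attributes: Schema1 ∩ Schema2 = {B, C}.
Closure of {B, C}: C → D applies, adding D; B → A, C applies, adding A. So (B, C)⁺ = {A, B, C, D}.
This closure contains every attribute of Schema1, so Schema1 ∩ Schema2 → Schema1. The join is lossless.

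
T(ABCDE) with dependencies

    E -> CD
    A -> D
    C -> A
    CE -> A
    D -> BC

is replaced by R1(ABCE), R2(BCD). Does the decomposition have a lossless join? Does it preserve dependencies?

lossless and dependency-preserving

Lossless test: (BC)⁺ = {ABCD}, which contains all of one fragment — lossless.
Dependency preservation: E → CD; A → D are not contained in any single fragment, but the restricted closure of each left-hand side across the fragments still reaches the right-hand side; the remaining FDs each lie inside some fragment. All dependencies are preserved.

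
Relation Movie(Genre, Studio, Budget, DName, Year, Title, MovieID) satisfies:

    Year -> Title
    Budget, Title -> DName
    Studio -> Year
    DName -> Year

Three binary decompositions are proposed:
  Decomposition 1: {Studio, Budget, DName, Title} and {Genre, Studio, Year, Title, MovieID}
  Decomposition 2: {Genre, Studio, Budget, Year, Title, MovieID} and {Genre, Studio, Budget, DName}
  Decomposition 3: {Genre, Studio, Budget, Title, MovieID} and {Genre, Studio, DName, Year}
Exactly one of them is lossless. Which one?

Decomposition 1: common = {Studio, Title}, closure = {Studio, Year, Title} → lossy.
Decomposition 2: common = {Genre, Studio, Budget}, closure = {Genre, Studio, Budget, DName, Year, Title} → lossless.
Decomposition 3: common = {Genre, Studio}, closure = {Genre, Studio, Year, Title} → lossy.

Decomposition 2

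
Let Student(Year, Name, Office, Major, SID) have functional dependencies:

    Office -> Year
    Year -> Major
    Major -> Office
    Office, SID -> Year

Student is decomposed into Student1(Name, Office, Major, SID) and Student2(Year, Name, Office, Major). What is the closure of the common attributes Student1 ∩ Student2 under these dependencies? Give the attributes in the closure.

Student1 ∩ Student2 = {Name, Office, Major}.
Office → Year applies, adding Year
Closure: {Year, Name, Office, Major}.

Year, Name, Office, Major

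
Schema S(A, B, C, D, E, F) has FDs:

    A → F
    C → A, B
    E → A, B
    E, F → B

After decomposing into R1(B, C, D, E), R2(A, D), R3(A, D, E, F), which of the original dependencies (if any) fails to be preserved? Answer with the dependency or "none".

C → A, B

Check C → A, B: no single fragment contains all of {A, B, C}, and the restricted closure of {C} across the fragments never reaches {A, B}.
A → F is preserved.
E → A, B is preserved.
E, F → B is preserved.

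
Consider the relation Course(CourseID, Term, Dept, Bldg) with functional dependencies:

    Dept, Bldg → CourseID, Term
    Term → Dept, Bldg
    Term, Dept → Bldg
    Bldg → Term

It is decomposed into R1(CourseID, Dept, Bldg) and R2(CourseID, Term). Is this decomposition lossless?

No

Common attributes: R1 ∩ R2 = {CourseID}.
No dependency enlarges {CourseID}, so (CourseID)⁺ = {CourseID}.
The closure contains neither all of R1 = {CourseID, Dept, Bldg} nor all of R2 = {CourseID, Term}, so the common attributes are not a superkey of either fragment. The join is lossy.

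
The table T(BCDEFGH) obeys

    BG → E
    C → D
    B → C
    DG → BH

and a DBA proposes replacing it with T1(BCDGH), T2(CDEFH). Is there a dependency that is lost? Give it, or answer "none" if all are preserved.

BG → E

Check BG → E: no single fragment contains all of {BEG}, and the restricted closure of {BG} across the fragments never reaches {E}.
C → D is preserved.
B → C is preserved.
DG → BH is preserved.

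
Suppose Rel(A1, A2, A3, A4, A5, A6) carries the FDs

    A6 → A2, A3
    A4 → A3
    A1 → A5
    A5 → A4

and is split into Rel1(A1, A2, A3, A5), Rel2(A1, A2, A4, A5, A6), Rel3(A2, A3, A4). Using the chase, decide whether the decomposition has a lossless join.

Yes

Chase test. Columns are A1, A2, A3, A4, A5, A6; row i has aⱼ where attribute j ∈ Reli, else bᵢⱼ.
Initial tableau (one row per fragment):
  row 1: a1 a2 a3 b14 a5 b16
  row 2: a1 a2 b23 a4 a5 a6
  row 3: b31 a2 a3 a4 b35 b36
Rows 2 and 3 agree on A4; apply A4→A3 and equate their A3 entries.
Rows 1 and 2 agree on A5; apply A5→A4 and equate their A4 entries.
Row 2 is now all distinguished symbols — the join is lossless.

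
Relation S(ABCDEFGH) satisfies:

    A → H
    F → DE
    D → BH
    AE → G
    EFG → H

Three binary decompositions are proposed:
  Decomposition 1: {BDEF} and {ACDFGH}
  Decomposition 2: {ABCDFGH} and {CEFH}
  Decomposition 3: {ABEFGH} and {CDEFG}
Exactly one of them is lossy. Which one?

Decomposition 1: common = {DF}, closure = {BDEFH} → lossless.
Decomposition 2: common = {CFH}, closure = {BCDEFH} → lossless.
Decomposition 3: common = {EFG}, closure = {BDEFGH} → lossy.

Decomposition 3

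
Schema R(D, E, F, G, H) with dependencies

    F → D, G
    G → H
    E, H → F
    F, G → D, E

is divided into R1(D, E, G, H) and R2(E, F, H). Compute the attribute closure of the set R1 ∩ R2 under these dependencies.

R1 ∩ R2 = {E, H}.
E, H → F applies, adding F
F → D, G applies, adding D, G
Closure: {D, E, F, G, H}.

D, E, F, G, H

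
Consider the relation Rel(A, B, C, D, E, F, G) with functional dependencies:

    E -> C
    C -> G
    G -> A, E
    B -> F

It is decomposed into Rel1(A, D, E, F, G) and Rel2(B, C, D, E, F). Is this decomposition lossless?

Yes

Common attributes: Rel1 ∩ Rel2 = {D, E, F}.
Closure of {D, E, F}: E → C applies, adding C; C → G applies, adding G; G → A, E applies, adding A. So (D, E, F)⁺ = {A, C, D, E, F, G}.
This closure contains every attribute of Rel1, so Rel1 ∩ Rel2 → Rel1. The join is lossless.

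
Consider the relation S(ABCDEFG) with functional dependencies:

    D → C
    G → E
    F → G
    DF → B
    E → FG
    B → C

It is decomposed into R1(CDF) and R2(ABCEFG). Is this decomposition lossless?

No

Common attributes: R1 ∩ R2 = {CF}.
Closure of {CF}: F → G applies, adding G; G → E applies, adding E. So (CF)⁺ = {CEFG}.
The closure contains neither all of R1 = {CDF} nor all of R2 = {ABCEFG}, so the common attributes are not a superkey of either fragment. The join is lossy.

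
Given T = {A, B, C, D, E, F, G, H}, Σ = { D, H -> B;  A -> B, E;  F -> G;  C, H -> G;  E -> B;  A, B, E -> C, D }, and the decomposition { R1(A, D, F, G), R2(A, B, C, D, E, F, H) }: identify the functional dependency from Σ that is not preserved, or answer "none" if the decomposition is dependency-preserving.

C, H -> G

Check C, H → G: no single fragment contains all of {C, G, H}, and the restricted closure of {C, H} across the fragments never reaches {G}.
D, H → B is preserved.
A → B, E is preserved.
F → G is preserved.
E → B is preserved.
A, B, E → C, D is preserved.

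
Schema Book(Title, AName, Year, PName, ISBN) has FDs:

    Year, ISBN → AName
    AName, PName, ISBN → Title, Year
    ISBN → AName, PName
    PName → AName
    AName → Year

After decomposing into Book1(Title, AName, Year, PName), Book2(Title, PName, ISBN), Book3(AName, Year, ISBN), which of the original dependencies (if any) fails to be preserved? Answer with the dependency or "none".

Year, ISBN → AName lies within Book3.
AName, PName, ISBN → Title, Year: restricted closure across fragments reaches Title, Year.
ISBN → AName, PName: restricted closure across fragments reaches AName, PName.
PName → AName lies within Book1.
AName → Year lies within Book1.
Every dependency is enforceable on the fragments, so the decomposition is dependency-preserving.

none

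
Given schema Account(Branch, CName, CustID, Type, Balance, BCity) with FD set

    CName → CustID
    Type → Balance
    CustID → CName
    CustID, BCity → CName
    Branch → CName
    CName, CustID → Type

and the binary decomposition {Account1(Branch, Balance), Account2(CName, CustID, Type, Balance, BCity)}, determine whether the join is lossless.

Common attributes: Account1 ∩ Account2 = {Balance}.
No dependency enlarges {Balance}, so (Balance)⁺ = {Balance}.
The closure contains neither all of Account1 = {Branch, Balance} nor all of Account2 = {CName, CustID, Type, Balance, BCity}, so the common attributes are not a superkey of either fragment. The join is lossy.

No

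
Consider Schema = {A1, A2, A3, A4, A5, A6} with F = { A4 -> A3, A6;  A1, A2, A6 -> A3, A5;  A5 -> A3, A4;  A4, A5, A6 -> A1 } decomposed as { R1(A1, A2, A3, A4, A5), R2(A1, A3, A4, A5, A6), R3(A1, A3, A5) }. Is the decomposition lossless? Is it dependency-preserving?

Lossless test (chase): Rows 1 and 2 agree on A4; apply A4→A3, A6 and equate their A3, A6 entries. Rows 1 and 3 agree on A5; apply A5→A3, A4 and equate their A3, A4 entries. Rows 1 and 3 agree on A4; apply A4→A3, A6 and equate their A3, A6 entries. Row 1 is now all distinguished symbols — the join is lossless.
Dependency preservation: the restricted closure of {A1, A2, A6} across the fragments never reaches {A3, A5}, so A1, A2, A6 → A3, A5 cannot be enforced without a join — not preserved.

lossless but not dependency-preserving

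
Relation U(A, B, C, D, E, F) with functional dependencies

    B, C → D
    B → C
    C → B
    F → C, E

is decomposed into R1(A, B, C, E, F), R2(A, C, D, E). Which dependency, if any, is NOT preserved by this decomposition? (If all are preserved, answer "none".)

none

B, C → D: restricted closure across fragments reaches D.
B → C lies within R1.
C → B lies within R1.
F → C, E lies within R1.
Every dependency is enforceable on the fragments, so the decomposition is dependency-preserving.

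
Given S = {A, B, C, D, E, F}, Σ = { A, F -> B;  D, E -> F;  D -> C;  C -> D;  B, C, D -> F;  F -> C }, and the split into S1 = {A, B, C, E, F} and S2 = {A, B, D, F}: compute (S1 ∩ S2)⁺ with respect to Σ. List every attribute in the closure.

A, B, C, D, F

S1 ∩ S2 = {A, B, F}.
F → C applies, adding C
C → D applies, adding D
Closure: {A, B, C, D, F}.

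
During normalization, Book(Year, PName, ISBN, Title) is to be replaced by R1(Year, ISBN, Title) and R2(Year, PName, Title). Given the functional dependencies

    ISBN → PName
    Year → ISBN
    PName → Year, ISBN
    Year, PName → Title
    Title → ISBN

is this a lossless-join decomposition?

Yes

Common attributes: R1 ∩ R2 = {Year, Title}.
Closure of {Year, Title}: Year → ISBN applies, adding ISBN; ISBN → PName applies, adding PName. So (Year, Title)⁺ = {Year, PName, ISBN, Title}.
This closure contains every attribute of R1, so R1 ∩ R2 → R1. The join is lossless.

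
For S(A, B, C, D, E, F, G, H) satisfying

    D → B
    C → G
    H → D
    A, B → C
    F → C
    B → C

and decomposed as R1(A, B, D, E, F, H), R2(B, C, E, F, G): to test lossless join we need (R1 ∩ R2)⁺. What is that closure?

B, C, E, F, G

R1 ∩ R2 = {B, E, F}.
F → C applies, adding C
C → G applies, adding G
Closure: {B, C, E, F, G}.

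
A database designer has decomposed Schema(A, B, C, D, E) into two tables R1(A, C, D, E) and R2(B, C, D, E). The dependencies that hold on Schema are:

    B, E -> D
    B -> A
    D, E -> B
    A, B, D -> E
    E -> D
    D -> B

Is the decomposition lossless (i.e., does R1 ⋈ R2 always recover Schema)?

Yes

Common attributes: R1 ∩ R2 = {C, D, E}.
Closure of {C, D, E}: D, E → B applies, adding B; B → A applies, adding A. So (C, D, E)⁺ = {A, B, C, D, E}.
This closure contains every attribute of R1, so R1 ∩ R2 → R1. The join is lossless.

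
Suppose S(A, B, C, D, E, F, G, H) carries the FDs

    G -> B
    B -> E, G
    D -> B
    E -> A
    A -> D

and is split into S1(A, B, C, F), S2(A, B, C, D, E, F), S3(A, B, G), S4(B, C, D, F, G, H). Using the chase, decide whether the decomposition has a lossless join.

Yes

Chase test. Columns are A, B, C, D, E, F, G, H; row i has aⱼ where attribute j ∈ Si, else bᵢⱼ.
Initial tableau (one row per fragment):
  row 1: a1 a2 a3 b14 b15 a6 b17 b18
  row 2: a1 a2 a3 a4 a5 a6 b27 b28
  row 3: a1 a2 b33 b34 b35 b36 a7 b38
  row 4: b41 a2 a3 a4 b45 a6 a7 a8
Rows 1 and 2 agree on B; apply B→E, G and equate their E, G entries.
Rows 1 and 3 agree on B; apply B→E, G and equate their E, G entries.
Rows 1 and 4 agree on B; apply B→E, G and equate their E, G entries.
Rows 1 and 4 agree on E; apply E→A and equate their A entries.
Rows 1 and 2 agree on A; apply A→D and equate their D entries.
Rows 1 and 3 agree on A; apply A→D and equate their D entries.
Row 4 is now all distinguished symbols — the join is lossless.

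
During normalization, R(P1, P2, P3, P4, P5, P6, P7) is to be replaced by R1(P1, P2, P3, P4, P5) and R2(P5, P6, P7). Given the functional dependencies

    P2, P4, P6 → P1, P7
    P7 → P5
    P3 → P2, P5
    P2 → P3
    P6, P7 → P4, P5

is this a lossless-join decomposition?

Common attributes: R1 ∩ R2 = {P5}.
No dependency enlarges {P5}, so (P5)⁺ = {P5}.
The closure contains neither all of R1 = {P1, P2, P3, P4, P5} nor all of R2 = {P5, P6, P7}, so the common attributes are not a superkey of either fragment. The join is lossy.

No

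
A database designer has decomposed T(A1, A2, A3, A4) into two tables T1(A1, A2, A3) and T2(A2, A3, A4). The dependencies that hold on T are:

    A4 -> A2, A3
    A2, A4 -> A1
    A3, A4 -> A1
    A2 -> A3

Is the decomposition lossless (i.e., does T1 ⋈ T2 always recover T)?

No

Common attributes: T1 ∩ T2 = {A2, A3}.
No dependency enlarges {A2, A3}, so (A2, A3)⁺ = {A2, A3}.
The closure contains neither all of T1 = {A1, A2, A3} nor all of T2 = {A2, A3, A4}, so the common attributes are not a superkey of either fragment. The join is lossy.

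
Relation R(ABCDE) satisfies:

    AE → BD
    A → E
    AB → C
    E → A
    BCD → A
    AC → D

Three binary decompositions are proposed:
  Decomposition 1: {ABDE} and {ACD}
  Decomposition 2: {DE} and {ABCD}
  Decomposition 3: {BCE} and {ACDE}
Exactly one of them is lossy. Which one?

Decomposition 2

Decomposition 1: common = {AD}, closure = {ABCDE} → lossless.
Decomposition 2: common = {D}, closure = {D} → lossy.
Decomposition 3: common = {CE}, closure = {ABCDE} → lossless.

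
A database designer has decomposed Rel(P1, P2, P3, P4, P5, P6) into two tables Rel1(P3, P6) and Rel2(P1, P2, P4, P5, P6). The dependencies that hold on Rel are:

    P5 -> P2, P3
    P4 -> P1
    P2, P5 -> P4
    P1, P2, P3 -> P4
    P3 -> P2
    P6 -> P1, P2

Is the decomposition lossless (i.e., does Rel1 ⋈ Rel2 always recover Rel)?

No

Common attributes: Rel1 ∩ Rel2 = {P6}.
Closure of {P6}: P6 → P1, P2 applies, adding P1, P2. So (P6)⁺ = {P1, P2, P6}.
The closure contains neither all of Rel1 = {P3, P6} nor all of Rel2 = {P1, P2, P4, P5, P6}, so the common attributes are not a superkey of either fragment. The join is lossy.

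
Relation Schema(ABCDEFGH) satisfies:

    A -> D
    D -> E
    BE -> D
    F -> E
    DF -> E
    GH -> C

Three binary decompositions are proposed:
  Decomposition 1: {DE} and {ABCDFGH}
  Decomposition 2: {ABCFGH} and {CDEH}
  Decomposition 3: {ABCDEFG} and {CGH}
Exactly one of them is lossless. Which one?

Decomposition 1

Decomposition 1: common = {D}, closure = {DE} → lossless.
Decomposition 2: common = {CH}, closure = {CH} → lossy.
Decomposition 3: common = {CG}, closure = {CG} → lossy.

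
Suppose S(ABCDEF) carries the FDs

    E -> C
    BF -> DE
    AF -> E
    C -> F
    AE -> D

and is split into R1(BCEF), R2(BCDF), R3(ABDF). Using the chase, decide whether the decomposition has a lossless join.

Yes

Chase test. Columns are ABCDEF; row i has aⱼ where attribute j ∈ Ri, else bᵢⱼ.
Initial tableau (one row per fragment):
  row 1: b11 a2 a3 b14 a5 a6
  row 2: b21 a2 a3 a4 b25 a6
  row 3: a1 a2 b33 a4 b35 a6
Rows 1 and 2 agree on BF; apply BF→DE and equate their DE entries.
Rows 1 and 3 agree on BF; apply BF→DE and equate their DE entries.
Rows 1 and 3 agree on E; apply E→C and equate their C entries.
Row 3 is now all distinguished symbols — the join is lossless.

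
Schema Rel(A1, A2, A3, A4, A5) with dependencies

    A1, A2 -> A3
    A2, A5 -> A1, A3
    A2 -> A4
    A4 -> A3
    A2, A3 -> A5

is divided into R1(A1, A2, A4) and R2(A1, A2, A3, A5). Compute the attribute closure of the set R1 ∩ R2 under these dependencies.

A1, A2, A3, A4, A5

R1 ∩ R2 = {A1, A2}.
A1, A2 → A3 applies, adding A3
A2 → A4 applies, adding A4
A2, A3 → A5 applies, adding A5
Closure: {A1, A2, A3, A4, A5}.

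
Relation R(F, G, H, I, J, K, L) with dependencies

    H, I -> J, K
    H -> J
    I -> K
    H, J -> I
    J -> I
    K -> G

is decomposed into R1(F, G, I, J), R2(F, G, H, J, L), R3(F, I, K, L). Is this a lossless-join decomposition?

Chase test. Columns are F, G, H, I, J, K, L; row i has aⱼ where attribute j ∈ Ri, else bᵢⱼ.
Initial tableau (one row per fragment):
  row 1: a1 a2 b13 a4 a5 b16 b17
  row 2: a1 a2 a3 b24 a5 b26 a7
  row 3: a1 b32 b33 a4 b35 a6 a7
Rows 1 and 3 agree on I; apply I→K and equate their K entries.
Rows 1 and 2 agree on J; apply J→I and equate their I entries.
Rows 1 and 3 agree on K; apply K→G and equate their G entries.
Rows 1 and 2 agree on I; apply I→K and equate their K entries.
Row 2 is now all distinguished symbols — the join is lossless.

Yes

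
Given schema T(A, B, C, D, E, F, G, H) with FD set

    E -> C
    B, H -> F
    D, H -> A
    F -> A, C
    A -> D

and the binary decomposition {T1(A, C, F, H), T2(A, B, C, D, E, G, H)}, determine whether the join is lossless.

No

Common attributes: T1 ∩ T2 = {A, C, H}.
Closure of {A, C, H}: A → D applies, adding D. So (A, C, H)⁺ = {A, C, D, H}.
The closure contains neither all of T1 = {A, C, F, H} nor all of T2 = {A, B, C, D, E, G, H}, so the common attributes are not a superkey of either fragment. The join is lossy.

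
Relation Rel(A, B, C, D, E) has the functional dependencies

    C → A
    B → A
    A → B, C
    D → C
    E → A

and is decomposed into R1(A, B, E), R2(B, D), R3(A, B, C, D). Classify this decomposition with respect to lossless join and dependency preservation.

Lossless test (chase): Rows 1 and 2 agree on B; apply B→A and equate their A entries. Rows 1 and 2 agree on A; apply A→B, C and equate their B, C entries. Rows 1 and 3 agree on A; apply A→B, C and equate their B, C entries. No row becomes fully distinguished — the join is lossy.
Dependency preservation: every FD's attributes lie within a single fragment, so each can be enforced locally — preserved.

lossy but dependency-preserving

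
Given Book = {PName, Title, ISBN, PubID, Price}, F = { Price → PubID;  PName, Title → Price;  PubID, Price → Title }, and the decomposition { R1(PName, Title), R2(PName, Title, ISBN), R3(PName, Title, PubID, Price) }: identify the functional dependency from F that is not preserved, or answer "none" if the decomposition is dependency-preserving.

none

Price → PubID lies within R3.
PName, Title → Price lies within R3.
PubID, Price → Title lies within R3.
Every dependency is enforceable on the fragments, so the decomposition is dependency-preserving.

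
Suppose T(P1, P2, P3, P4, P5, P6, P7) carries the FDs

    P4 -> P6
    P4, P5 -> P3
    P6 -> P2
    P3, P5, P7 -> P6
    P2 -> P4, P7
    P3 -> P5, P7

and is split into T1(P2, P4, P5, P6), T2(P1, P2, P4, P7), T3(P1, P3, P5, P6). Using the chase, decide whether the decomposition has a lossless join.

Yes

Chase test. Columns are P1, P2, P3, P4, P5, P6, P7; row i has aⱼ where attribute j ∈ Ti, else bᵢⱼ.
Initial tableau (one row per fragment):
  row 1: b11 a2 b13 a4 a5 a6 b17
  row 2: a1 a2 b23 a4 b25 b26 a7
  row 3: a1 b32 a3 b34 a5 a6 b37
Rows 1 and 2 agree on P4; apply P4→P6 and equate their P6 entries.
Rows 1 and 3 agree on P6; apply P6→P2 and equate their P2 entries.
Rows 1 and 2 agree on P2; apply P2→P4, P7 and equate their P4, P7 entries.
Rows 1 and 3 agree on P2; apply P2→P4, P7 and equate their P4, P7 entries.
Rows 1 and 3 agree on P4, P5; apply P4, P5→P3 and equate their P3 entries.
Row 3 is now all distinguished symbols — the join is lossless.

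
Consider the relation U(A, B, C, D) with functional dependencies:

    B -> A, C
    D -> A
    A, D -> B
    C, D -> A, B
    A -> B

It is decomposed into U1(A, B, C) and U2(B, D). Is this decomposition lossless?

Yes

Common attributes: U1 ∩ U2 = {B}.
Closure of {B}: B → A, C applies, adding A, C. So (B)⁺ = {A, B, C}.
This closure contains every attribute of U1, so U1 ∩ U2 → U1. The join is lossless.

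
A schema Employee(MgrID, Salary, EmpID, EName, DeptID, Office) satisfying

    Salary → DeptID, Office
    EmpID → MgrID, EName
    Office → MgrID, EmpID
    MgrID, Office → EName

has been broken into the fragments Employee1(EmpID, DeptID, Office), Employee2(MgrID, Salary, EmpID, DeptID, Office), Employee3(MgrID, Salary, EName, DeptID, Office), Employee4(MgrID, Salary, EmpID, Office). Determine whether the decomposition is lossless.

Chase test. Columns are MgrID, Salary, EmpID, EName, DeptID, Office; row i has aⱼ where attribute j ∈ Employeei, else bᵢⱼ.
Initial tableau (one row per fragment):
  row 1: b11 b12 a3 b14 a5 a6
  row 2: a1 a2 a3 b24 a5 a6
  row 3: a1 a2 b33 a4 a5 a6
  row 4: a1 a2 a3 b44 b45 a6
Rows 2 and 4 agree on Salary; apply Salary→DeptID, Office and equate their DeptID, Office entries.
Rows 1 and 2 agree on EmpID; apply EmpID→MgrID, EName and equate their MgrID, EName entries.
Rows 1 and 4 agree on EmpID; apply EmpID→MgrID, EName and equate their MgrID, EName entries.
Rows 1 and 3 agree on Office; apply Office→MgrID, EmpID and equate their MgrID, EmpID entries.
Rows 1 and 3 agree on MgrID, Office; apply MgrID, Office→EName and equate their EName entries.
Row 2 is now all distinguished symbols — the join is lossless.

Yes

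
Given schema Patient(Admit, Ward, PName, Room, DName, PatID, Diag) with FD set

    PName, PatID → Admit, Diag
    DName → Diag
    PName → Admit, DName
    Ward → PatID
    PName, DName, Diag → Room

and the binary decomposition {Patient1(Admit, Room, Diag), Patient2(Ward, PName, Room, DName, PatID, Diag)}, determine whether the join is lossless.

Common attributes: Patient1 ∩ Patient2 = {Room, Diag}.
No dependency enlarges {Room, Diag}, so (Room, Diag)⁺ = {Room, Diag}.
The closure contains neither all of Patient1 = {Admit, Room, Diag} nor all of Patient2 = {Ward, PName, Room, DName, PatID, Diag}, so the common attributes are not a superkey of either fragment. The join is lossy.

No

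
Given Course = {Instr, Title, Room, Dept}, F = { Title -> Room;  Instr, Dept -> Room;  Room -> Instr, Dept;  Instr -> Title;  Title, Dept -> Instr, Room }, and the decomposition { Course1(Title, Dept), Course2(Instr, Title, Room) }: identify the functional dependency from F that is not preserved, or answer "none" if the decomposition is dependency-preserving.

none

Title → Room lies within Course2.
Instr, Dept → Room: restricted closure across fragments reaches Room.
Room → Instr, Dept: restricted closure across fragments reaches Instr, Dept.
Instr → Title lies within Course2.
Title, Dept → Instr, Room: restricted closure across fragments reaches Instr, Room.
Every dependency is enforceable on the fragments, so the decomposition is dependency-preserving.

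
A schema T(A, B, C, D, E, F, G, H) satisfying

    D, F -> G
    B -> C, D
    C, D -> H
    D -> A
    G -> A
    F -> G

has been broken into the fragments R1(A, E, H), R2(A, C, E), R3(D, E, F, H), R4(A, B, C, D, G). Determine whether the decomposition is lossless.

Chase test. Columns are A, B, C, D, E, F, G, H; row i has aⱼ where attribute j ∈ Ri, else bᵢⱼ.
Initial tableau (one row per fragment):
  row 1: a1 b12 b13 b14 a5 b16 b17 a8
  row 2: a1 b22 a3 b24 a5 b26 b27 b28
  row 3: b31 b32 b33 a4 a5 a6 b37 a8
  row 4: a1 a2 a3 a4 b45 b46 a7 b48
Rows 3 and 4 agree on D; apply D→A and equate their A entries.
No row becomes fully distinguished — the join is lossy.

No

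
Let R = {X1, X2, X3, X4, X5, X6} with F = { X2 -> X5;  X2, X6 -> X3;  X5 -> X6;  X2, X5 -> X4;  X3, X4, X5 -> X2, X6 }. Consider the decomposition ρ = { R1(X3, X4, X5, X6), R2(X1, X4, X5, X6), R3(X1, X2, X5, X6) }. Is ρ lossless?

Chase test. Columns are X1, X2, X3, X4, X5, X6; row i has aⱼ where attribute j ∈ Ri, else bᵢⱼ.
Initial tableau (one row per fragment):
  row 1: b11 b12 a3 a4 a5 a6
  row 2: a1 b22 b23 a4 a5 a6
  row 3: a1 a2 b33 b34 a5 a6
No row becomes fully distinguished — the join is lossy.

No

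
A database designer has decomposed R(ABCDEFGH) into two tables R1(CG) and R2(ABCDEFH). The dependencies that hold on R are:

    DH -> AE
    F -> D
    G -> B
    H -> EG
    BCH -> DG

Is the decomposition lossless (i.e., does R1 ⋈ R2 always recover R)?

Common attributes: R1 ∩ R2 = {C}.
No dependency enlarges {C}, so (C)⁺ = {C}.
The closure contains neither all of R1 = {CG} nor all of R2 = {ABCDEFH}, so the common attributes are not a superkey of either fragment. The join is lossy.

No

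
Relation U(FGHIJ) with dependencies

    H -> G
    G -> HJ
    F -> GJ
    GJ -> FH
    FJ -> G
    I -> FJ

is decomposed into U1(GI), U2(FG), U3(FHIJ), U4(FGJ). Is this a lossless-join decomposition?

Yes

Chase test. Columns are FGHIJ; row i has aⱼ where attribute j ∈ Ui, else bᵢⱼ.
Initial tableau (one row per fragment):
  row 1: b11 a2 b13 a4 b15
  row 2: a1 a2 b23 b24 b25
  row 3: a1 b32 a3 a4 a5
  row 4: a1 a2 b43 b44 a5
Rows 1 and 2 agree on G; apply G→HJ and equate their HJ entries.
Rows 1 and 4 agree on G; apply G→HJ and equate their HJ entries.
Rows 2 and 3 agree on F; apply F→GJ and equate their GJ entries.
Rows 1 and 2 agree on GJ; apply GJ→FH and equate their FH entries.
Rows 1 and 3 agree on GJ; apply GJ→FH and equate their FH entries.
Row 1 is now all distinguished symbols — the join is lossless.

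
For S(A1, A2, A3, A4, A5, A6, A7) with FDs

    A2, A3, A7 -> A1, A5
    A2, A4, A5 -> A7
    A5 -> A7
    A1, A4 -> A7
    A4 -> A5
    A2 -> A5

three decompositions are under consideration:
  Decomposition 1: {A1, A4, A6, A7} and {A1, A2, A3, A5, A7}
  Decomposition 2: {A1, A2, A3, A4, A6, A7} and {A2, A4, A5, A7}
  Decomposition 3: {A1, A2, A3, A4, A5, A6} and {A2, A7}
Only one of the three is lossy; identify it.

Decomposition 1: common = {A1, A7}, closure = {A1, A7} → lossy.
Decomposition 2: common = {A2, A4, A7}, closure = {A2, A4, A5, A7} → lossless.
Decomposition 3: common = {A2}, closure = {A2, A5, A7} → lossless.

Decomposition 1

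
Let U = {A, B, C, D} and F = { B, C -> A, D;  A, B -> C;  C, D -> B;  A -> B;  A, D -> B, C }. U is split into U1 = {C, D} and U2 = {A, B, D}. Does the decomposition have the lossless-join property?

Common attributes: U1 ∩ U2 = {D}.
No dependency enlarges {D}, so (D)⁺ = {D}.
The closure contains neither all of U1 = {C, D} nor all of U2 = {A, B, D}, so the common attributes are not a superkey of either fragment. The join is lossy.

No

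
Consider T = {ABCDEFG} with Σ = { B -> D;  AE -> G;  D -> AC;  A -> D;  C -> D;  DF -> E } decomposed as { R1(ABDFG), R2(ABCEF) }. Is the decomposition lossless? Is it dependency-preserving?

lossless but not dependency-preserving

Lossless test: (ABF)⁺ = {ABCDEFG}, which contains all of one fragment — lossless.
Dependency preservation: the restricted closure of {AE} across the fragments never reaches {G}, so AE → G cannot be enforced without a join — not preserved.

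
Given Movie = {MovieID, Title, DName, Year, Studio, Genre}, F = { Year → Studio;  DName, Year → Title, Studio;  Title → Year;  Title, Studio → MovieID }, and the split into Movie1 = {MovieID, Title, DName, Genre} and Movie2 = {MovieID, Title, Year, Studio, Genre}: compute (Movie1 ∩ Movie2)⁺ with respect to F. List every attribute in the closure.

MovieID, Title, Year, Studio, Genre

Movie1 ∩ Movie2 = {MovieID, Title, Genre}.
Title → Year applies, adding Year
Year → Studio applies, adding Studio
Closure: {MovieID, Title, Year, Studio, Genre}.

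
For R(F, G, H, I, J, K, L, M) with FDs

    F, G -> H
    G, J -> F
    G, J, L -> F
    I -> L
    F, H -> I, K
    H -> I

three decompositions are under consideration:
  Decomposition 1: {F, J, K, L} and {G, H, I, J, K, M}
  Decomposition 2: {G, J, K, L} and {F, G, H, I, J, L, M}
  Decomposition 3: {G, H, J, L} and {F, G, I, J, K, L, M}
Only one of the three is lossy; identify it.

Decomposition 1: common = {J, K}, closure = {J, K} → lossy.
Decomposition 2: common = {G, J, L}, closure = {F, G, H, I, J, K, L} → lossless.
Decomposition 3: common = {G, J, L}, closure = {F, G, H, I, J, K, L} → lossless.

Decomposition 1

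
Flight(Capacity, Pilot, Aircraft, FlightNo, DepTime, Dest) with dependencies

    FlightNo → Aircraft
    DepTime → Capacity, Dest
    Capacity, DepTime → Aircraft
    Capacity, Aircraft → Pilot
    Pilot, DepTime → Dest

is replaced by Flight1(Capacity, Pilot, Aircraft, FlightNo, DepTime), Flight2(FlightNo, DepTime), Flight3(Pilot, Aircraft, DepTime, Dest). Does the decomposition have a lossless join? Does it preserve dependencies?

lossless and dependency-preserving

Lossless test (chase): Rows 1 and 2 agree on FlightNo; apply FlightNo→Aircraft and equate their Aircraft entries. Rows 1 and 2 agree on DepTime; apply DepTime→Capacity, Dest and equate their Capacity, Dest entries. Rows 1 and 3 agree on DepTime; apply DepTime→Capacity, Dest and equate their Capacity, Dest entries. Rows 1 and 2 agree on Capacity, Aircraft; apply Capacity, Aircraft→Pilot and equate their Pilot entries. Row 1 is now all distinguished symbols — the join is lossless.
Dependency preservation: DepTime → Capacity, Dest is not contained in any single fragment, but the restricted closure of its left-hand side across the fragments still reaches the right-hand side; the remaining FDs each lie inside some fragment. All dependencies are preserved.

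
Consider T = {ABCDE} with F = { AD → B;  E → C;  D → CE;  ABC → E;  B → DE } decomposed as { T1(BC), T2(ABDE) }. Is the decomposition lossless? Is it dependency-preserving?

Lossless test: (B)⁺ = {BCDE}, which contains all of one fragment — lossless.
Dependency preservation: the restricted closure of {E} across the fragments never reaches {C}, so E → C cannot be enforced without a join — not preserved.

lossless but not dependency-preserving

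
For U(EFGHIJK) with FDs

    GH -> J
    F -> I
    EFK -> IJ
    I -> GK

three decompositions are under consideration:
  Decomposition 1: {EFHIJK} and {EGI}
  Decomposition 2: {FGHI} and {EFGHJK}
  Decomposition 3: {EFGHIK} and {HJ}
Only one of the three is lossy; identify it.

Decomposition 1: common = {EI}, closure = {EGIK} → lossless.
Decomposition 2: common = {FGH}, closure = {FGHIJK} → lossless.
Decomposition 3: common = {H}, closure = {H} → lossy.

Decomposition 3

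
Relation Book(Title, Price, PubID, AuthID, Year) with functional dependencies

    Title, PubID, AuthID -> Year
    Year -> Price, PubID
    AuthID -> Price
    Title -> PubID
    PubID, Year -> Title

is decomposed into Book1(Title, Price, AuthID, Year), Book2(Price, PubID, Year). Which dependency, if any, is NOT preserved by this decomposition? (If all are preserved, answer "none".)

Check Title → PubID: no single fragment contains all of {Title, PubID}, and the restricted closure of {Title} across the fragments never reaches {PubID}.
Title, PubID, AuthID → Year is preserved.
Year → Price, PubID is preserved.
AuthID → Price is preserved.
PubID, Year → Title is preserved.

Title -> PubID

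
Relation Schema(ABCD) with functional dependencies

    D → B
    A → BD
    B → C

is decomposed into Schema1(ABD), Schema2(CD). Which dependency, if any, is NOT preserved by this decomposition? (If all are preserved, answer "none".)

Check B → C: no single fragment contains all of {BC}, and the restricted closure of {B} across the fragments never reaches {C}.
D → B is preserved.
A → BD is preserved.

B → C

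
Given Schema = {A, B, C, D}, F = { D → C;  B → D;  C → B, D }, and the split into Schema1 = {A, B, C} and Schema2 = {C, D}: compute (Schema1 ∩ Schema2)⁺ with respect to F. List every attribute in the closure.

B, C, D

Schema1 ∩ Schema2 = {C}.
C → B, D applies, adding B, D
Closure: {B, C, D}.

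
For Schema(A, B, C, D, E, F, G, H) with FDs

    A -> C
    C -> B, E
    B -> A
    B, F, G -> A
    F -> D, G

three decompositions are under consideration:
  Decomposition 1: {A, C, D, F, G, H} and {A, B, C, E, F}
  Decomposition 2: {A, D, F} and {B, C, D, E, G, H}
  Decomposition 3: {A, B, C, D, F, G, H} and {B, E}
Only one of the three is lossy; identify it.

Decomposition 1: common = {A, C, F}, closure = {A, B, C, D, E, F, G} → lossless.
Decomposition 2: common = {D}, closure = {D} → lossy.
Decomposition 3: common = {B}, closure = {A, B, C, E} → lossless.

Decomposition 2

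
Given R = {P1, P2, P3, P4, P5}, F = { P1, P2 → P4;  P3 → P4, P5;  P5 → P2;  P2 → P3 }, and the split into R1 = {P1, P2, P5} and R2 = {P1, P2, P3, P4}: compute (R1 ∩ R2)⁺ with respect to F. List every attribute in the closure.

P1, P2, P3, P4, P5

R1 ∩ R2 = {P1, P2}.
P1, P2 → P4 applies, adding P4
P2 → P3 applies, adding P3
P3 → P4, P5 applies, adding P5
Closure: {P1, P2, P3, P4, P5}.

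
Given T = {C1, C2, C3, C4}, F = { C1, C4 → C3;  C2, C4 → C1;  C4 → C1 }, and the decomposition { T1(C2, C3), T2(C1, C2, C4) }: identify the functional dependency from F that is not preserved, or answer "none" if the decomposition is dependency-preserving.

C1, C4 → C3

Check C1, C4 → C3: no single fragment contains all of {C1, C3, C4}, and the restricted closure of {C1, C4} across the fragments never reaches {C3}.
C2, C4 → C1 is preserved.
C4 → C1 is preserved.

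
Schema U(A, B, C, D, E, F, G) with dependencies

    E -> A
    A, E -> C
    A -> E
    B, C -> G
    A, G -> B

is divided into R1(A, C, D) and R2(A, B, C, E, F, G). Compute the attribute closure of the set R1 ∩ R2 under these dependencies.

A, C, E

R1 ∩ R2 = {A, C}.
A → E applies, adding E
Closure: {A, C, E}.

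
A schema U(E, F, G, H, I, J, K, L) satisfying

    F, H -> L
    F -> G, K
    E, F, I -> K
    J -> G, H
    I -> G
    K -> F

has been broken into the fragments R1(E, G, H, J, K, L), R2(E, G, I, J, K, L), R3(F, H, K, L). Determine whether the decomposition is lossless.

Chase test. Columns are E, F, G, H, I, J, K, L; row i has aⱼ where attribute j ∈ Ri, else bᵢⱼ.
Initial tableau (one row per fragment):
  row 1: a1 b12 a3 a4 b15 a6 a7 a8
  row 2: a1 b22 a3 b24 a5 a6 a7 a8
  row 3: b31 a2 b33 a4 b35 b36 a7 a8
Rows 1 and 2 agree on J; apply J→G, H and equate their G, H entries.
Rows 1 and 2 agree on K; apply K→F and equate their F entries.
Rows 1 and 3 agree on K; apply K→F and equate their F entries.
Rows 1 and 3 agree on F; apply F→G, K and equate their G, K entries.
Row 2 is now all distinguished symbols — the join is lossless.

Yes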